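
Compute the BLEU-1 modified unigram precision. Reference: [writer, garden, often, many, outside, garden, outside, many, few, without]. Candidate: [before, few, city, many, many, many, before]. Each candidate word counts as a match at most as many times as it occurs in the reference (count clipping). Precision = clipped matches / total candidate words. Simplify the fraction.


Reference word counts: {'few': 1, 'garden': 2, 'many': 2, 'often': 1, 'outside': 2, 'without': 1, 'writer': 1}
Checking each candidate word (with clipping):
  'before' -> not in reference -> no match (matches: 0)
  'few' -> in reference (ref count 1, used 1/1) -> match (matches: 1)
  'city' -> not in reference -> no match (matches: 1)
  'many' -> in reference (ref count 2, used 1/2) -> match (matches: 2)
  'many' -> in reference (ref count 2, used 2/2) -> match (matches: 3)
  'many' -> ref count 2 already used up (2/2) -> clipped, no match (matches: 3)
  'before' -> not in reference -> no match (matches: 3)
Clipped matches: 3, Candidate length: 7
Precision = 3/7

3/7


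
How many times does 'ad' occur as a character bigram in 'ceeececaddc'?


Scanning 'ceeececaddc' for bigram 'ad':
  Position 0: 'ce' -> no
  Position 1: 'ee' -> no
  Position 2: 'ee' -> no
  Position 3: 'ec' -> no
  Position 4: 'ce' -> no
  Position 5: 'ec' -> no
  Position 6: 'ca' -> no
  Position 7: 'ad' -> MATCH
  Position 8: 'dd' -> no
  Position 9: 'dc' -> no
Total matches: 1

1


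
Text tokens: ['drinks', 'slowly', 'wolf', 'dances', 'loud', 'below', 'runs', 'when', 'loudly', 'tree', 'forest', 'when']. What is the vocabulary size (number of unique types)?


Listing all tokens and tracking unique types:
  Token 1: 'drinks' -> NEW (unique so far: 1)
  Token 2: 'slowly' -> NEW (unique so far: 2)
  Token 3: 'wolf' -> NEW (unique so far: 3)
  Token 4: 'dances' -> NEW (unique so far: 4)
  Token 5: 'loud' -> NEW (unique so far: 5)
  Token 6: 'below' -> NEW (unique so far: 6)
  Token 7: 'runs' -> NEW (unique so far: 7)
  Token 8: 'when' -> NEW (unique so far: 8)
  Token 9: 'loudly' -> NEW (unique so far: 9)
  Token 10: 'tree' -> NEW (unique so far: 10)
  Token 11: 'forest' -> NEW (unique so far: 11)
  Token 12: 'when' -> duplicate (unique so far: 11)
Unique types: ('below', 'dances', 'drinks', 'forest', 'loud', 'loudly', 'runs', 'slowly', 'tree', 'when', 'wolf')
Vocabulary size: 11

11


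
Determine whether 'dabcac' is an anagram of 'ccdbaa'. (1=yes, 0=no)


Sort characters of 'dabcac': 'aabccd'
Sort characters of 'ccdbaa': 'aabccd'
Sorted forms match -> they ARE anagrams
Result: 1

1


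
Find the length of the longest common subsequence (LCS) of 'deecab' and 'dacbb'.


DP table for LCS of 'deecab' and 'dacbb':
       d  a  c  b  b
    0  0  0  0  0  0
  d 0  1  1  1  1  1
  e 0  1  1  1  1  1
  e 0  1  1  1  1  1
  c 0  1  1  2  2  2
  a 0  1  2  2  2  2
  b 0  1  2  2  3  3
LCS: 'dcb'
LCS length = 3

3


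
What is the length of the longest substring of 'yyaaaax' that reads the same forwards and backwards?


Scanning 'yyaaaax' for palindromic substrings.
Substring at positions 2-5: 'aaaa'.
Check: reverse('aaaa') = 'aaaa' -> palindrome confirmed.
Neighbouring characters ('y' / 'x') break symmetry, so it cannot extend further.
No longer palindromic substring exists; longest length = 4

4


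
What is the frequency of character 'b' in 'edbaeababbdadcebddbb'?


Scanning 'edbaeababbdadcebddbb' for 'b':
  Position 2: 'b' -> MATCH (count: 1)
  Position 6: 'b' -> MATCH (count: 2)
  Position 8: 'b' -> MATCH (count: 3)
  Position 9: 'b' -> MATCH (count: 4)
  Position 15: 'b' -> MATCH (count: 5)
  Position 18: 'b' -> MATCH (count: 6)
  Position 19: 'b' -> MATCH (count: 7)
Total occurrences of 'b': 7

7


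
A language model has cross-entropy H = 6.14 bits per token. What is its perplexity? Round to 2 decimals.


Perplexity formula: PP = 2^H
H = 6.14
PP = 2^6.14
Decompose: 2^6.14 = 2^6 * 2^0.14
2^6 = 64, 2^0.14 ~ 1.1019051
PP ~ 64 * 1.1019051 = 70.5219264
Rounded to 2 decimals: 70.52

70.52


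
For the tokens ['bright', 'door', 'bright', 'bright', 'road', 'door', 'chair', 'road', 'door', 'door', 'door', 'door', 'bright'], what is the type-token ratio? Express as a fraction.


Tokens: 13
Unique types: ('bright', 'chair', 'door', 'road') = 4
TTR = 4/13
Already in lowest terms.

4/13


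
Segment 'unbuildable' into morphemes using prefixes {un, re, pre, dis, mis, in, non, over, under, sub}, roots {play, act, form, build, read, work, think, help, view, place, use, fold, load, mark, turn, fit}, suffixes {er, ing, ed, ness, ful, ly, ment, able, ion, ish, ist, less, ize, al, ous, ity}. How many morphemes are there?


Segmenting 'unbuildable' against the inventory:
  'un' -> prefix (morpheme 1)
  'build' -> root (morpheme 2)
  'able' -> suffix (morpheme 3)
Total morphemes: 3

3


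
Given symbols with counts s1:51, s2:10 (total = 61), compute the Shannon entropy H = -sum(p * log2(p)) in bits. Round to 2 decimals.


Computing entropy H = -sum(p_i * log2(p_i)):
  s1: p = 51/61 = 0.8361, -p*log2(p) = 0.2160
  s2: p = 10/61 = 0.1639, -p*log2(p) = 0.4277
H = sum of terms = 0.6437
Rounded to 2 decimals: 0.64

0.64


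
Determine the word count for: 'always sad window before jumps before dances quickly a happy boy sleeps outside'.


Counting words by splitting on spaces:
  Word 1: 'always'
  Word 2: 'sad'
  Word 3: 'window'
  Word 4: 'before'
  Word 5: 'jumps'
  Word 6: 'before'
  Word 7: 'dances'
  Word 8: 'quickly'
  Word 9: 'a'
  Word 10: 'happy'
  Word 11: 'boy'
  Word 12: 'sleeps'
  Word 13: 'outside'
Total words: 13

13


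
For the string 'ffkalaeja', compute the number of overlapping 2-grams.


String 'ffkalaeja' has length L = 9.
Number of overlapping n-grams = L - n + 1
Substituting: 9 - 2 + 1 = 8

8


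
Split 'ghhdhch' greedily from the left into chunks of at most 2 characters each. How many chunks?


'ghhdhch' has 7 characters.
Chunking with max size 2:
  Chunk 1: 'gh' (positions 0-1)
  Chunk 2: 'hd' (positions 2-3)
  Chunk 3: 'hc' (positions 4-5)
  Chunk 4: 'h' (positions 6-6)
Total chunks: ceil(7 / 2) = 4

4


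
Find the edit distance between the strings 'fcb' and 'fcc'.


Building DP table for s1='fcb' (len 3) and s2='fcc' (len 3):
       f  c  c
    0  1  2  3
  f 1  0  1  2
  c 2  1  0  1
  b 3  2  1  1
Edit distance = dp[3][3] = 1

1


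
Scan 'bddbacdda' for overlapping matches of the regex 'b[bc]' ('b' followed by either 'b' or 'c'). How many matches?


Pattern: b[bc] means 'b' followed by either 'b' or 'c'.
Scanning 'bddbacdda' position-by-position:
  Pos 0: window 'bd' -> no
  Pos 1: window 'dd' -> no
  Pos 2: window 'db' -> no
  Pos 3: window 'ba' -> no
  Pos 4: window 'ac' -> no
  Pos 5: window 'cd' -> no
  Pos 6: window 'dd' -> no
  Pos 7: window 'da' -> no
  Pos 8: window 'a' -> no
Total matches: 0

0


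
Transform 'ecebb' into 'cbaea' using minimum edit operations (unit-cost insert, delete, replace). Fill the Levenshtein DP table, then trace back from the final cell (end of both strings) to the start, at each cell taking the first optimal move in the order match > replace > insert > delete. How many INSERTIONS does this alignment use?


Edit distance = 5. Backtracking from cell (5, 5) with preference match > replace > insert > delete,
then listing the resulting alignment 'ecebb' -> 'cbaea' left to right:
  Step 1: replace e->c
  Step 2: replace c->b
  Step 3: replace e->a
  Step 4: replace b->e
  Step 5: replace b->a
Total insertions: 0

0


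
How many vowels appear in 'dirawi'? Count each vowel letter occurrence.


Scanning each character of 'dirawi':
  Position 1: 'd' -> consonant (running count: 0)
  Position 2: 'i' -> vowel (running count: 1)
  Position 3: 'r' -> consonant (running count: 1)
  Position 4: 'a' -> vowel (running count: 2)
  Position 5: 'w' -> consonant (running count: 2)
  Position 6: 'i' -> vowel (running count: 3)
Total vowels: 3

3


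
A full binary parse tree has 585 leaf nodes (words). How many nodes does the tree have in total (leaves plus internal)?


Leaf nodes (terminals): 585
Internal nodes = n - 1 = 585 - 1 = 584
Total = leaves + internal = 585 + 584 = 1169

1169


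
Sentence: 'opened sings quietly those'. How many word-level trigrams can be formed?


Word trigrams from [4] words:
  Trigram 1: (opened sings quietly)
  Trigram 2: (sings quietly those)
Total word trigrams: 4 - 2 = 2

2


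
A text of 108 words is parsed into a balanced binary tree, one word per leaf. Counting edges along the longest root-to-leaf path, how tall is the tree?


In a balanced binary tree with n leaves the deepest leaf is ceil(log2(n)) edges below the root.
log2(108) = 6.7549
ceil(6.7549) = 7
height (edges) = 7

7


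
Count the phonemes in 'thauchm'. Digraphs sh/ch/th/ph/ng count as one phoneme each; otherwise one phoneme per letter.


Parsing 'thauchm' greedily, digraphs first:
  'th' -> digraph (1 consonant phoneme) (phonemes so far: 1)
  'a' -> vowel phoneme (phonemes so far: 2)
  'u' -> vowel phoneme (phonemes so far: 3)
  'ch' -> digraph (1 consonant phoneme) (phonemes so far: 4)
  'm' -> consonant phoneme (phonemes so far: 5)
Total phonemes: 5

5


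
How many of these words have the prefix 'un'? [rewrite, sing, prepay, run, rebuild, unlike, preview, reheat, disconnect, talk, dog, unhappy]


Checking each word for prefix 'un':
  'rewrite' -> no (count: 0)
  'sing' -> no (count: 0)
  'prepay' -> no (count: 0)
  'run' -> no (count: 0)
  'rebuild' -> no (count: 0)
  'unlike' -> YES, starts with 'un' (count: 1)
  'preview' -> no (count: 1)
  'reheat' -> no (count: 1)
  'disconnect' -> no (count: 1)
  'talk' -> no (count: 1)
  'dog' -> no (count: 1)
  'unhappy' -> YES, starts with 'un' (count: 2)
Total with prefix 'un': 2

2


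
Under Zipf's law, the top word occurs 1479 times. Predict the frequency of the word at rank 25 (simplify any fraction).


Zipf's law: freq(rank) = f1 / rank
f1 = 1479, rank = 25
freq = 1479 / 25
GCD(1479, 25) = 1
Simplified: 1479/25

1479/25


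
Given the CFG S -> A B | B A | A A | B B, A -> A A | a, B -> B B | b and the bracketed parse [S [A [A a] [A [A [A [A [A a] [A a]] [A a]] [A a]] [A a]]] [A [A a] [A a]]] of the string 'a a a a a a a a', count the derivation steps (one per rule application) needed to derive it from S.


Every bracketed nonterminal node [X ...] in the tree is produced by exactly one rule application.
Reading the tree off as a leftmost derivation:
  Step 1: S  =>  A A   (applied S -> A A)
  Step 2: A A  =>  A A A   (applied A -> A A)
  Step 3: A A A  =>  a A A   (applied A -> a)
  Step 4: a A A  =>  a A A A   (applied A -> A A)
  Step 5: a A A A  =>  a A A A A   (applied A -> A A)
  Step 6: a A A A A  =>  a A A A A A   (applied A -> A A)
  Step 7: a A A A A A  =>  a A A A A A A   (applied A -> A A)
  Step 8: a A A A A A A  =>  a a A A A A A   (applied A -> a)
  Step 9: a a A A A A A  =>  a a a A A A A   (applied A -> a)
  Step 10: a a a A A A A  =>  a a a a A A A   (applied A -> a)
  Step 11: a a a a A A A  =>  a a a a a A A   (applied A -> a)
  Step 12: a a a a a A A  =>  a a a a a a A   (applied A -> a)
  Step 13: a a a a a a A  =>  a a a a a a A A   (applied A -> A A)
  Step 14: a a a a a a A A  =>  a a a a a a a A   (applied A -> a)
  Step 15: a a a a a a a A  =>  a a a a a a a a   (applied A -> a)
Final yield: a a a a a a a a
Total rewrite steps: 15

15


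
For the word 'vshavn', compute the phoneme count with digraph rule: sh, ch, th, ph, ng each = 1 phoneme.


Parsing 'vshavn' greedily, digraphs first:
  'v' -> consonant phoneme (phonemes so far: 1)
  'sh' -> digraph (1 consonant phoneme) (phonemes so far: 2)
  'a' -> vowel phoneme (phonemes so far: 3)
  'v' -> consonant phoneme (phonemes so far: 4)
  'n' -> consonant phoneme (phonemes so far: 5)
Total phonemes: 5

5


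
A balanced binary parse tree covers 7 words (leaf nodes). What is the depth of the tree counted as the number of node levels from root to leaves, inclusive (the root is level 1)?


In a balanced binary tree with n leaves the deepest leaf is ceil(log2(n)) edges below the root,
so counting node levels inclusive of root and leaves gives ceil(log2(n)) + 1 levels.
log2(7) = 2.8074
ceil(2.8074) = 3
levels = 3 + 1 = 4

4


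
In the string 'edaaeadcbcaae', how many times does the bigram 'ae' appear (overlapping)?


Scanning 'edaaeadcbcaae' for bigram 'ae':
  Position 0: 'ed' -> no
  Position 1: 'da' -> no
  Position 2: 'aa' -> no
  Position 3: 'ae' -> MATCH
  Position 4: 'ea' -> no
  Position 5: 'ad' -> no
  Position 6: 'dc' -> no
  Position 7: 'cb' -> no
  Position 8: 'bc' -> no
  Position 9: 'ca' -> no
  Position 10: 'aa' -> no
  Position 11: 'ae' -> MATCH
Total matches: 2

2


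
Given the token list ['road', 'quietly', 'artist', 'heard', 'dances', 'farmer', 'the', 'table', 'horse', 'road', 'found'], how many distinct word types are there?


Listing all tokens and tracking unique types:
  Token 1: 'road' -> NEW (unique so far: 1)
  Token 2: 'quietly' -> NEW (unique so far: 2)
  Token 3: 'artist' -> NEW (unique so far: 3)
  Token 4: 'heard' -> NEW (unique so far: 4)
  Token 5: 'dances' -> NEW (unique so far: 5)
  Token 6: 'farmer' -> NEW (unique so far: 6)
  Token 7: 'the' -> NEW (unique so far: 7)
  Token 8: 'table' -> NEW (unique so far: 8)
  Token 9: 'horse' -> NEW (unique so far: 9)
  Token 10: 'road' -> duplicate (unique so far: 9)
  Token 11: 'found' -> NEW (unique so far: 10)
Unique types: ('artist', 'dances', 'farmer', 'found', 'heard', 'horse', 'quietly', 'road', 'table', 'the')
Vocabulary size: 10

10


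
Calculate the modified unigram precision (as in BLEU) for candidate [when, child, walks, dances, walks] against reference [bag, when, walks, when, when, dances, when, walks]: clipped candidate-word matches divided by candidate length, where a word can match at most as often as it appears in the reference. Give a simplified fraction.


Reference word counts: {'bag': 1, 'dances': 1, 'walks': 2, 'when': 4}
Checking each candidate word (with clipping):
  'when' -> in reference (ref count 4, used 1/4) -> match (matches: 1)
  'child' -> not in reference -> no match (matches: 1)
  'walks' -> in reference (ref count 2, used 1/2) -> match (matches: 2)
  'dances' -> in reference (ref count 1, used 1/1) -> match (matches: 3)
  'walks' -> in reference (ref count 2, used 2/2) -> match (matches: 4)
Clipped matches: 4, Candidate length: 5
Precision = 4/5

4/5


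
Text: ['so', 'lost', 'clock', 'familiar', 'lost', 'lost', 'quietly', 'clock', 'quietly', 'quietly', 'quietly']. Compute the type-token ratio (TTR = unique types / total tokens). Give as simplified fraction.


Tokens: 11
Unique types: ('clock', 'familiar', 'lost', 'quietly', 'so') = 5
TTR = 5/11
Already in lowest terms.

5/11


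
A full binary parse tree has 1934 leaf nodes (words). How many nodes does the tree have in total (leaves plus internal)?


Leaf nodes (terminals): 1934
Internal nodes = n - 1 = 1934 - 1 = 1933
Total = leaves + internal = 1934 + 1933 = 3867

3867


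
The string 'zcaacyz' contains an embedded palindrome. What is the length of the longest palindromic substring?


Scanning 'zcaacyz' for palindromic substrings.
Substring at positions 1-4: 'caac'.
Check: reverse('caac') = 'caac' -> palindrome confirmed.
Neighbouring characters ('z' / 'y') break symmetry, so it cannot extend further.
No longer palindromic substring exists; longest length = 4

4


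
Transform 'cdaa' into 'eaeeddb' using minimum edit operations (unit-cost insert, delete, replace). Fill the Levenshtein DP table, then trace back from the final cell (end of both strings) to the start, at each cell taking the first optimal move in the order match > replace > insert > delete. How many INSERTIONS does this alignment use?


Edit distance = 6. Backtracking from cell (4, 7) with preference match > replace > insert > delete,
then listing the resulting alignment 'cdaa' -> 'eaeeddb' left to right:
  Step 1: insert 'e' [insertion #1]
  Step 2: insert 'a' [insertion #2]
  Step 3: insert 'e' [insertion #3]
  Step 4: replace c->e
  Step 5: keep 'd'
  Step 6: replace a->d
  Step 7: replace a->b
Total insertions: 3

3


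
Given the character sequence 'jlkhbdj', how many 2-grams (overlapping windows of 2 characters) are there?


String 'jlkhbdj' has length L = 7.
Number of overlapping n-grams = L - n + 1
Substituting: 7 - 2 + 1 = 6

6


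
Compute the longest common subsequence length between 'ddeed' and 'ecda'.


DP table for LCS of 'ddeed' and 'ecda':
       e  c  d  a
    0  0  0  0  0
  d 0  0  0  1  1
  d 0  0  0  1  1
  e 0  1  1  1  1
  e 0  1  1  1  1
  d 0  1  1  2  2
LCS: 'ed'
LCS length = 2

2


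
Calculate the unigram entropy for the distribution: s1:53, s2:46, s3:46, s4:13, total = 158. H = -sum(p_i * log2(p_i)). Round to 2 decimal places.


Computing entropy H = -sum(p_i * log2(p_i)):
  s1: p = 53/158 = 0.3354, -p*log2(p) = 0.5286
  s2: p = 46/158 = 0.2911, -p*log2(p) = 0.5183
  s3: p = 46/158 = 0.2911, -p*log2(p) = 0.5183
  s4: p = 13/158 = 0.0823, -p*log2(p) = 0.2965
H = sum of terms = 1.8617
Rounded to 2 decimals: 1.86

1.86


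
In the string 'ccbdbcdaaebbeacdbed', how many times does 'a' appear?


Scanning 'ccbdbcdaaebbeacdbed' for 'a':
  Position 7: 'a' -> MATCH (count: 1)
  Position 8: 'a' -> MATCH (count: 2)
  Position 13: 'a' -> MATCH (count: 3)
Total occurrences of 'a': 3

3


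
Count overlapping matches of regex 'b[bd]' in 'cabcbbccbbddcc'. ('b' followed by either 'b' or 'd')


Pattern: b[bd] means 'b' followed by either 'b' or 'd'.
Scanning 'cabcbbccbbddcc' position-by-position:
  Pos 0: window 'ca' -> no
  Pos 1: window 'ab' -> no
  Pos 2: window 'bc' -> no
  Pos 3: window 'cb' -> no
  Pos 4: window 'bb' -> MATCH
  Pos 5: window 'bc' -> no
  Pos 6: window 'cc' -> no
  Pos 7: window 'cb' -> no
  Pos 8: window 'bb' -> MATCH
  Pos 9: window 'bd' -> MATCH
  Pos 10: window 'dd' -> no
  Pos 11: window 'dc' -> no
  Pos 12: window 'cc' -> no
  Pos 13: window 'c' -> no
Total matches: 3

3


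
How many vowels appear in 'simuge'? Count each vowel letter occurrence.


Scanning each character of 'simuge':
  Position 1: 's' -> consonant (running count: 0)
  Position 2: 'i' -> vowel (running count: 1)
  Position 3: 'm' -> consonant (running count: 1)
  Position 4: 'u' -> vowel (running count: 2)
  Position 5: 'g' -> consonant (running count: 2)
  Position 6: 'e' -> vowel (running count: 3)
Total vowels: 3

3


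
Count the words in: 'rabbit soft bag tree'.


Counting words by splitting on spaces:
  Word 1: 'rabbit'
  Word 2: 'soft'
  Word 3: 'bag'
  Word 4: 'tree'
Total words: 4

4


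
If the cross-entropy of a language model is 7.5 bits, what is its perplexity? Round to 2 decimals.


Perplexity formula: PP = 2^H
H = 7.5
PP = 2^7.5
Decompose: 2^7.5 = 2^7 * 2^0.5 = 2^7 * sqrt(2)
2^7 = 128, sqrt(2) ~ 1.4142136
PP ~ 128 * 1.4142136 = 181.0193408
Rounded to 2 decimals: 181.02

181.02


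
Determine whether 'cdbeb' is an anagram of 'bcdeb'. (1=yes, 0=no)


Sort characters of 'cdbeb': 'bbcde'
Sort characters of 'bcdeb': 'bbcde'
Sorted forms match -> they ARE anagrams
Result: 1

1


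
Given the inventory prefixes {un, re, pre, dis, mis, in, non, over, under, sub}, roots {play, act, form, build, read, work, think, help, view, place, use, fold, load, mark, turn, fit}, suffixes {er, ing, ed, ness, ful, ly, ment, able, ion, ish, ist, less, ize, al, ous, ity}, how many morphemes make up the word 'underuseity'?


Segmenting 'underuseity' against the inventory:
  'under' -> prefix (morpheme 1)
  'use' -> root (morpheme 2)
  'ity' -> suffix (morpheme 3)
Total morphemes: 3

3


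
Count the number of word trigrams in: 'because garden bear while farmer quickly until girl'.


Word trigrams from [8] words:
  Trigram 1: (because garden bear)
  Trigram 2: (garden bear while)
  Trigram 3: (bear while farmer)
  Trigram 4: (while farmer quickly)
  Trigram 5: (farmer quickly until)
  Trigram 6: (quickly until girl)
Total word trigrams: 8 - 2 = 6

6


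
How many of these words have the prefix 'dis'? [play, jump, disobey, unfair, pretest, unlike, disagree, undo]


Checking each word for prefix 'dis':
  'play' -> no (count: 0)
  'jump' -> no (count: 0)
  'disobey' -> YES, starts with 'dis' (count: 1)
  'unfair' -> no (count: 1)
  'pretest' -> no (count: 1)
  'unlike' -> no (count: 1)
  'disagree' -> YES, starts with 'dis' (count: 2)
  'undo' -> no (count: 2)
Total with prefix 'dis': 2

2


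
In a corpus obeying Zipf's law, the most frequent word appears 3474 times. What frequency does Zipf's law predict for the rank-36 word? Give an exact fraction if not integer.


Zipf's law: freq(rank) = f1 / rank
f1 = 3474, rank = 36
freq = 3474 / 36
GCD(3474, 36) = 18
Simplified: 193/2

193/2


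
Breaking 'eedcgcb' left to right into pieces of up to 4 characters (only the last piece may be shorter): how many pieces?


'eedcgcb' has 7 characters.
Chunking with max size 4:
  Chunk 1: 'eedc' (positions 0-3)
  Chunk 2: 'gcb' (positions 4-6)
Total chunks: ceil(7 / 4) = 2

2


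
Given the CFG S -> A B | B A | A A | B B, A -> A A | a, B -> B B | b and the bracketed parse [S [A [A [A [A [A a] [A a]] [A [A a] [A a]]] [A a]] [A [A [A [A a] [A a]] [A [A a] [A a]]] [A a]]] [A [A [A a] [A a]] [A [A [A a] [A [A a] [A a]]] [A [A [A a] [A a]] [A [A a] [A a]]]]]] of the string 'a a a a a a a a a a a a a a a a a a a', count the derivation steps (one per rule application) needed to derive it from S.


Every bracketed nonterminal node [X ...] in the tree is produced by exactly one rule application.
Reading the tree off as a leftmost derivation:
  Step 1: S  =>  A A   (applied S -> A A)
  Step 2: A A  =>  A A A   (applied A -> A A)
  Step 3: A A A  =>  A A A A   (applied A -> A A)
  Step 4: A A A A  =>  A A A A A   (applied A -> A A)
  Step 5: A A A A A  =>  A A A A A A   (applied A -> A A)
  Step 6: A A A A A A  =>  a A A A A A   (applied A -> a)
  Step 7: a A A A A A  =>  a a A A A A   (applied A -> a)
  Step 8: a a A A A A  =>  a a A A A A A   (applied A -> A A)
  Step 9: a a A A A A A  =>  a a a A A A A   (applied A -> a)
  Step 10: a a a A A A A  =>  a a a a A A A   (applied A -> a)
  Step 11: a a a a A A A  =>  a a a a a A A   (applied A -> a)
  Step 12: a a a a a A A  =>  a a a a a A A A   (applied A -> A A)
  Step 13: a a a a a A A A  =>  a a a a a A A A A   (applied A -> A A)
  Step 14: a a a a a A A A A  =>  a a a a a A A A A A   (applied A -> A A)
  Step 15: a a a a a A A A A A  =>  a a a a a a A A A A   (applied A -> a)
  Step 16: a a a a a a A A A A  =>  a a a a a a a A A A   (applied A -> a)
  Step 17: a a a a a a a A A A  =>  a a a a a a a A A A A   (applied A -> A A)
  Step 18: a a a a a a a A A A A  =>  a a a a a a a a A A A   (applied A -> a)
  Step 19: a a a a a a a a A A A  =>  a a a a a a a a a A A   (applied A -> a)
  Step 20: a a a a a a a a a A A  =>  a a a a a a a a a a A   (applied A -> a)
  Step 21: a a a a a a a a a a A  =>  a a a a a a a a a a A A   (applied A -> A A)
  Step 22: a a a a a a a a a a A A  =>  a a a a a a a a a a A A A   (applied A -> A A)
  Step 23: a a a a a a a a a a A A A  =>  a a a a a a a a a a a A A   (applied A -> a)
  Step 24: a a a a a a a a a a a A A  =>  a a a a a a a a a a a a A   (applied A -> a)
  Step 25: a a a a a a a a a a a a A  =>  a a a a a a a a a a a a A A   (applied A -> A A)
  Step 26: a a a a a a a a a a a a A A  =>  a a a a a a a a a a a a A A A   (applied A -> A A)
  Step 27: a a a a a a a a a a a a A A A  =>  a a a a a a a a a a a a a A A   (applied A -> a)
  Step 28: a a a a a a a a a a a a a A A  =>  a a a a a a a a a a a a a A A A   (applied A -> A A)
  Step 29: a a a a a a a a a a a a a A A A  =>  a a a a a a a a a a a a a a A A   (applied A -> a)
  Step 30: a a a a a a a a a a a a a a A A  =>  a a a a a a a a a a a a a a a A   (applied A -> a)
  Step 31: a a a a a a a a a a a a a a a A  =>  a a a a a a a a a a a a a a a A A   (applied A -> A A)
  Step 32: a a a a a a a a a a a a a a a A A  =>  a a a a a a a a a a a a a a a A A A   (applied A -> A A)
  Step 33: a a a a a a a a a a a a a a a A A A  =>  a a a a a a a a a a a a a a a a A A   (applied A -> a)
  Step 34: a a a a a a a a a a a a a a a a A A  =>  a a a a a a a a a a a a a a a a a A   (applied A -> a)
  Step 35: a a a a a a a a a a a a a a a a a A  =>  a a a a a a a a a a a a a a a a a A A   (applied A -> A A)
  Step 36: a a a a a a a a a a a a a a a a a A A  =>  a a a a a a a a a a a a a a a a a a A   (applied A -> a)
  Step 37: a a a a a a a a a a a a a a a a a a A  =>  a a a a a a a a a a a a a a a a a a a   (applied A -> a)
Final yield: a a a a a a a a a a a a a a a a a a a
Total rewrite steps: 37

37


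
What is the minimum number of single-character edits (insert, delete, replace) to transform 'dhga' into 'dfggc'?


Building DP table for s1='dhga' (len 4) and s2='dfggc' (len 5):
       d  f  g  g  c
    0  1  2  3  4  5
  d 1  0  1  2  3  4
  h 2  1  1  2  3  4
  g 3  2  2  1  2  3
  a 4  3  3  2  2  3
Edit distance = dp[4][5] = 3

3


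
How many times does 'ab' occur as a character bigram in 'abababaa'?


Scanning 'abababaa' for bigram 'ab':
  Position 0: 'ab' -> MATCH
  Position 1: 'ba' -> no
  Position 2: 'ab' -> MATCH
  Position 3: 'ba' -> no
  Position 4: 'ab' -> MATCH
  Position 5: 'ba' -> no
  Position 6: 'aa' -> no
Total matches: 3

3


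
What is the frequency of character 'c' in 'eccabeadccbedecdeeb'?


Scanning 'eccabeadccbedecdeeb' for 'c':
  Position 1: 'c' -> MATCH (count: 1)
  Position 2: 'c' -> MATCH (count: 2)
  Position 8: 'c' -> MATCH (count: 3)
  Position 9: 'c' -> MATCH (count: 4)
  Position 14: 'c' -> MATCH (count: 5)
Total occurrences of 'c': 5

5


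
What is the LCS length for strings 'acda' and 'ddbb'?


DP table for LCS of 'acda' and 'ddbb':
       d  d  b  b
    0  0  0  0  0
  a 0  0  0  0  0
  c 0  0  0  0  0
  d 0  1  1  1  1
  a 0  1  1  1  1
LCS: 'd'
LCS length = 1

1


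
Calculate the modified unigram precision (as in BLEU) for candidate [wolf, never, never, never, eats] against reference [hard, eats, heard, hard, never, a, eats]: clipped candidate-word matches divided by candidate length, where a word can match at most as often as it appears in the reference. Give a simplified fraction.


Reference word counts: {'a': 1, 'eats': 2, 'hard': 2, 'heard': 1, 'never': 1}
Checking each candidate word (with clipping):
  'wolf' -> not in reference -> no match (matches: 0)
  'never' -> in reference (ref count 1, used 1/1) -> match (matches: 1)
  'never' -> ref count 1 already used up (1/1) -> clipped, no match (matches: 1)
  'never' -> ref count 1 already used up (1/1) -> clipped, no match (matches: 1)
  'eats' -> in reference (ref count 2, used 1/2) -> match (matches: 2)
Clipped matches: 2, Candidate length: 5
Precision = 2/5

2/5


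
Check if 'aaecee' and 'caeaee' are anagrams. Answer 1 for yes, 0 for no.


Sort characters of 'aaecee': 'aaceee'
Sort characters of 'caeaee': 'aaceee'
Sorted forms match -> they ARE anagrams
Result: 1

1


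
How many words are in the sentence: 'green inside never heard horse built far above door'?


Counting words by splitting on spaces:
  Word 1: 'green'
  Word 2: 'inside'
  Word 3: 'never'
  Word 4: 'heard'
  Word 5: 'horse'
  Word 6: 'built'
  Word 7: 'far'
  Word 8: 'above'
  Word 9: 'door'
Total words: 9

9


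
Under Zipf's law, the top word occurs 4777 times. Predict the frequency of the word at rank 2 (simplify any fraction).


Zipf's law: freq(rank) = f1 / rank
f1 = 4777, rank = 2
freq = 4777 / 2
GCD(4777, 2) = 1
Simplified: 4777/2

4777/2


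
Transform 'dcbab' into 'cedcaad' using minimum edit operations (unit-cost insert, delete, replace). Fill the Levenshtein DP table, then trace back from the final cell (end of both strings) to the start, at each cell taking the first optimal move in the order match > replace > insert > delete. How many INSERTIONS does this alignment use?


Edit distance = 4. Backtracking from cell (5, 7) with preference match > replace > insert > delete,
then listing the resulting alignment 'dcbab' -> 'cedcaad' left to right:
  Step 1: insert 'c' [insertion #1]
  Step 2: insert 'e' [insertion #2]
  Step 3: keep 'd'
  Step 4: keep 'c'
  Step 5: replace b->a
  Step 6: keep 'a'
  Step 7: replace b->d
Total insertions: 2

2


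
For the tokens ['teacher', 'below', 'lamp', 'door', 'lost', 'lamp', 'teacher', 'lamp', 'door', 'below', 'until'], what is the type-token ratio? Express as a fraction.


Tokens: 11
Unique types: ('below', 'door', 'lamp', 'lost', 'teacher', 'until') = 6
TTR = 6/11
Already in lowest terms.

6/11


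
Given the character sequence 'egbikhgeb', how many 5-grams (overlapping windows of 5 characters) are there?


String 'egbikhgeb' has length L = 9.
Number of overlapping n-grams = L - n + 1
Substituting: 9 - 5 + 1 = 5

5


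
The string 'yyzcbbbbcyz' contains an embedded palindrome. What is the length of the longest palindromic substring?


Scanning 'yyzcbbbbcyz' for palindromic substrings.
Substring at positions 3-8: 'cbbbbc'.
Check: reverse('cbbbbc') = 'cbbbbc' -> palindrome confirmed.
Neighbouring characters ('z' / 'y') break symmetry, so it cannot extend further.
No longer palindromic substring exists; longest length = 6

6


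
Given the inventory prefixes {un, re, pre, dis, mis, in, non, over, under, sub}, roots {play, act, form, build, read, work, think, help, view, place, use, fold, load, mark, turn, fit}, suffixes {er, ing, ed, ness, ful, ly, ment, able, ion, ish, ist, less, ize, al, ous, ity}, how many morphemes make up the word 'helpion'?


Segmenting 'helpion' against the inventory:
  'help' -> root (morpheme 1)
  'ion' -> suffix (morpheme 2)
Total morphemes: 2

2


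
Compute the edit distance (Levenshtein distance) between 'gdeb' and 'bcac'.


Building DP table for s1='gdeb' (len 4) and s2='bcac' (len 4):
       b  c  a  c
    0  1  2  3  4
  g 1  1  2  3  4
  d 2  2  2  3  4
  e 3  3  3  3  4
  b 4  3  4  4  4
Edit distance = dp[4][4] = 4

4


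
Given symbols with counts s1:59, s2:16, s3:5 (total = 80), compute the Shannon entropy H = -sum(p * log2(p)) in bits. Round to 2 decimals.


Computing entropy H = -sum(p_i * log2(p_i)):
  s1: p = 59/80 = 0.7375, -p*log2(p) = 0.3240
  s2: p = 16/80 = 0.2000, -p*log2(p) = 0.4644
  s3: p = 5/80 = 0.0625, -p*log2(p) = 0.2500
H = sum of terms = 1.0384
Rounded to 2 decimals: 1.04

1.04


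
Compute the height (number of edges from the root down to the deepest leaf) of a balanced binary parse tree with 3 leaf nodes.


In a balanced binary tree with n leaves the deepest leaf is ceil(log2(n)) edges below the root.
log2(3) = 1.5850
ceil(1.5850) = 2
height (edges) = 2

2


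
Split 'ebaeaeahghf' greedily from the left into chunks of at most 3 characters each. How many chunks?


'ebaeaeahghf' has 11 characters.
Chunking with max size 3:
  Chunk 1: 'eba' (positions 0-2)
  Chunk 2: 'eae' (positions 3-5)
  Chunk 3: 'ahg' (positions 6-8)
  Chunk 4: 'hf' (positions 9-10)
Total chunks: ceil(11 / 3) = 4

4


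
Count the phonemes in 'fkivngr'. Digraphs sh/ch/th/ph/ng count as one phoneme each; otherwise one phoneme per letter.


Parsing 'fkivngr' greedily, digraphs first:
  'f' -> consonant phoneme (phonemes so far: 1)
  'k' -> consonant phoneme (phonemes so far: 2)
  'i' -> vowel phoneme (phonemes so far: 3)
  'v' -> consonant phoneme (phonemes so far: 4)
  'ng' -> digraph (1 consonant phoneme) (phonemes so far: 5)
  'r' -> consonant phoneme (phonemes so far: 6)
Total phonemes: 6

6


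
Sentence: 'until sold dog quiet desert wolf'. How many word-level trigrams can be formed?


Word trigrams from [6] words:
  Trigram 1: (until sold dog)
  Trigram 2: (sold dog quiet)
  Trigram 3: (dog quiet desert)
  Trigram 4: (quiet desert wolf)
Total word trigrams: 6 - 2 = 4

4


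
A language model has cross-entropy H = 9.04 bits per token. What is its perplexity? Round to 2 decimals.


Perplexity formula: PP = 2^H
H = 9.04
PP = 2^9.04
Decompose: 2^9.04 = 2^9 * 2^0.04
2^9 = 512, 2^0.04 ~ 1.0281138
PP ~ 512 * 1.0281138 = 526.3942656
Rounded to 2 decimals: 526.39

526.39


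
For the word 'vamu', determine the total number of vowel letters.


Scanning each character of 'vamu':
  Position 1: 'v' -> consonant (running count: 0)
  Position 2: 'a' -> vowel (running count: 1)
  Position 3: 'm' -> consonant (running count: 1)
  Position 4: 'u' -> vowel (running count: 2)
Total vowels: 2

2


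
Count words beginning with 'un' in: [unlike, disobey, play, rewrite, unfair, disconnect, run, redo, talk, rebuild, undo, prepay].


Checking each word for prefix 'un':
  'unlike' -> YES, starts with 'un' (count: 1)
  'disobey' -> no (count: 1)
  'play' -> no (count: 1)
  'rewrite' -> no (count: 1)
  'unfair' -> YES, starts with 'un' (count: 2)
  'disconnect' -> no (count: 2)
  'run' -> no (count: 2)
  'redo' -> no (count: 2)
  'talk' -> no (count: 2)
  'rebuild' -> no (count: 2)
  'undo' -> YES, starts with 'un' (count: 3)
  'prepay' -> no (count: 3)
Total with prefix 'un': 3

3


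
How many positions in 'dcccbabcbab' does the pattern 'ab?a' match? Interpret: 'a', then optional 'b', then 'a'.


Pattern: ab?a means 'a', then optional 'b', then 'a'.
Scanning 'dcccbabcbab' position-by-position:
  Pos 0: window 'dcc' -> no
  Pos 1: window 'ccc' -> no
  Pos 2: window 'ccb' -> no
  Pos 3: window 'cba' -> no
  Pos 4: window 'bab' -> no
  Pos 5: window 'abc' -> no
  Pos 6: window 'bcb' -> no
  Pos 7: window 'cba' -> no
  Pos 8: window 'bab' -> no
  Pos 9: window 'ab' -> no
  Pos 10: window 'b' -> no
Total matches: 0

0


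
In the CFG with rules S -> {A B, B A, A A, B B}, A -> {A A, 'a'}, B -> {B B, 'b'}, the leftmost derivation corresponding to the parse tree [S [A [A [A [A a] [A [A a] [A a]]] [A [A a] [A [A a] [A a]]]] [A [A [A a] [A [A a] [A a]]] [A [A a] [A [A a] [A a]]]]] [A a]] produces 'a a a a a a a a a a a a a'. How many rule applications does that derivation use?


Every bracketed nonterminal node [X ...] in the tree is produced by exactly one rule application.
Reading the tree off as a leftmost derivation:
  Step 1: S  =>  A A   (applied S -> A A)
  Step 2: A A  =>  A A A   (applied A -> A A)
  Step 3: A A A  =>  A A A A   (applied A -> A A)
  Step 4: A A A A  =>  A A A A A   (applied A -> A A)
  Step 5: A A A A A  =>  a A A A A   (applied A -> a)
  Step 6: a A A A A  =>  a A A A A A   (applied A -> A A)
  Step 7: a A A A A A  =>  a a A A A A   (applied A -> a)
  Step 8: a a A A A A  =>  a a a A A A   (applied A -> a)
  Step 9: a a a A A A  =>  a a a A A A A   (applied A -> A A)
  Step 10: a a a A A A A  =>  a a a a A A A   (applied A -> a)
  Step 11: a a a a A A A  =>  a a a a A A A A   (applied A -> A A)
  Step 12: a a a a A A A A  =>  a a a a a A A A   (applied A -> a)
  Step 13: a a a a a A A A  =>  a a a a a a A A   (applied A -> a)
  Step 14: a a a a a a A A  =>  a a a a a a A A A   (applied A -> A A)
  Step 15: a a a a a a A A A  =>  a a a a a a A A A A   (applied A -> A A)
  Step 16: a a a a a a A A A A  =>  a a a a a a a A A A   (applied A -> a)
  Step 17: a a a a a a a A A A  =>  a a a a a a a A A A A   (applied A -> A A)
  Step 18: a a a a a a a A A A A  =>  a a a a a a a a A A A   (applied A -> a)
  Step 19: a a a a a a a a A A A  =>  a a a a a a a a a A A   (applied A -> a)
  Step 20: a a a a a a a a a A A  =>  a a a a a a a a a A A A   (applied A -> A A)
  Step 21: a a a a a a a a a A A A  =>  a a a a a a a a a a A A   (applied A -> a)
  Step 22: a a a a a a a a a a A A  =>  a a a a a a a a a a A A A   (applied A -> A A)
  Step 23: a a a a a a a a a a A A A  =>  a a a a a a a a a a a A A   (applied A -> a)
  Step 24: a a a a a a a a a a a A A  =>  a a a a a a a a a a a a A   (applied A -> a)
  Step 25: a a a a a a a a a a a a A  =>  a a a a a a a a a a a a a   (applied A -> a)
Final yield: a a a a a a a a a a a a a
Total rewrite steps: 25

25


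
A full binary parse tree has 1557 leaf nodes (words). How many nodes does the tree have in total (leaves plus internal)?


Leaf nodes (terminals): 1557
Internal nodes = n - 1 = 1557 - 1 = 1556
Total = leaves + internal = 1557 + 1556 = 3113

3113


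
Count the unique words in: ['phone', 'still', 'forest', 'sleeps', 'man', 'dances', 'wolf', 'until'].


Listing all tokens and tracking unique types:
  Token 1: 'phone' -> NEW (unique so far: 1)
  Token 2: 'still' -> NEW (unique so far: 2)
  Token 3: 'forest' -> NEW (unique so far: 3)
  Token 4: 'sleeps' -> NEW (unique so far: 4)
  Token 5: 'man' -> NEW (unique so far: 5)
  Token 6: 'dances' -> NEW (unique so far: 6)
  Token 7: 'wolf' -> NEW (unique so far: 7)
  Token 8: 'until' -> NEW (unique so far: 8)
Unique types: ('dances', 'forest', 'man', 'phone', 'sleeps', 'still', 'until', 'wolf')
Vocabulary size: 8

8


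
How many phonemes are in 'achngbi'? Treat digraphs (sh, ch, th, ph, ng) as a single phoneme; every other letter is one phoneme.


Parsing 'achngbi' greedily, digraphs first:
  'a' -> vowel phoneme (phonemes so far: 1)
  'ch' -> digraph (1 consonant phoneme) (phonemes so far: 2)
  'ng' -> digraph (1 consonant phoneme) (phonemes so far: 3)
  'b' -> consonant phoneme (phonemes so far: 4)
  'i' -> vowel phoneme (phonemes so far: 5)
Total phonemes: 5

5


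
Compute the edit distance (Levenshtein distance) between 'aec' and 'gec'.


Building DP table for s1='aec' (len 3) and s2='gec' (len 3):
       g  e  c
    0  1  2  3
  a 1  1  2  3
  e 2  2  1  2
  c 3  3  2  1
Edit distance = dp[3][3] = 1

1


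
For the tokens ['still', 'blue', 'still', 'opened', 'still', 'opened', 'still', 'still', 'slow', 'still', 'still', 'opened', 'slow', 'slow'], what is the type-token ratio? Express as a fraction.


Tokens: 14
Unique types: ('blue', 'opened', 'slow', 'still') = 4
TTR = 4/14
Simplify: divide both by 2 -> 2/7
TTR = 2/7

2/7


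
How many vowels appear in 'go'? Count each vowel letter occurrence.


Scanning each character of 'go':
  Position 1: 'g' -> consonant (running count: 0)
  Position 2: 'o' -> vowel (running count: 1)
Total vowels: 1

1


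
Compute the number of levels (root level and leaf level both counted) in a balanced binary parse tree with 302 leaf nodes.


In a balanced binary tree with n leaves the deepest leaf is ceil(log2(n)) edges below the root,
so counting node levels inclusive of root and leaves gives ceil(log2(n)) + 1 levels.
log2(302) = 8.2384
ceil(8.2384) = 9
levels = 9 + 1 = 10

10


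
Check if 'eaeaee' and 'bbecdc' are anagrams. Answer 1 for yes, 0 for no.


Sort characters of 'eaeaee': 'aaeeee'
Sort characters of 'bbecdc': 'bbccde'
Sorted forms differ -> they are NOT anagrams
Result: 0

0


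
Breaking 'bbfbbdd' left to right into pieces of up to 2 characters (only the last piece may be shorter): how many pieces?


'bbfbbdd' has 7 characters.
Chunking with max size 2:
  Chunk 1: 'bb' (positions 0-1)
  Chunk 2: 'fb' (positions 2-3)
  Chunk 3: 'bd' (positions 4-5)
  Chunk 4: 'd' (positions 6-6)
Total chunks: ceil(7 / 2) = 4

4


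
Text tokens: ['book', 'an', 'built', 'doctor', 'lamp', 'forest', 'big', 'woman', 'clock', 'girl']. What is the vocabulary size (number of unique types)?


Listing all tokens and tracking unique types:
  Token 1: 'book' -> NEW (unique so far: 1)
  Token 2: 'an' -> NEW (unique so far: 2)
  Token 3: 'built' -> NEW (unique so far: 3)
  Token 4: 'doctor' -> NEW (unique so far: 4)
  Token 5: 'lamp' -> NEW (unique so far: 5)
  Token 6: 'forest' -> NEW (unique so far: 6)
  Token 7: 'big' -> NEW (unique so far: 7)
  Token 8: 'woman' -> NEW (unique so far: 8)
  Token 9: 'clock' -> NEW (unique so far: 9)
  Token 10: 'girl' -> NEW (unique so far: 10)
Unique types: ('an', 'big', 'book', 'built', 'clock', 'doctor', 'forest', 'girl', 'lamp', 'woman')
Vocabulary size: 10

10


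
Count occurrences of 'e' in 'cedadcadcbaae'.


Scanning 'cedadcadcbaae' for 'e':
  Position 1: 'e' -> MATCH (count: 1)
  Position 12: 'e' -> MATCH (count: 2)
Total occurrences of 'e': 2

2


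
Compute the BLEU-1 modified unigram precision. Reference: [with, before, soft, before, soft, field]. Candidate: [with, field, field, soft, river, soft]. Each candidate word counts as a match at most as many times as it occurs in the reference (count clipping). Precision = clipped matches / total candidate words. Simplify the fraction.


Reference word counts: {'before': 2, 'field': 1, 'soft': 2, 'with': 1}
Checking each candidate word (with clipping):
  'with' -> in reference (ref count 1, used 1/1) -> match (matches: 1)
  'field' -> in reference (ref count 1, used 1/1) -> match (matches: 2)
  'field' -> ref count 1 already used up (1/1) -> clipped, no match (matches: 2)
  'soft' -> in reference (ref count 2, used 1/2) -> match (matches: 3)
  'river' -> not in reference -> no match (matches: 3)
  'soft' -> in reference (ref count 2, used 2/2) -> match (matches: 4)
Clipped matches: 4, Candidate length: 6
Precision = 4/6 = 2/3

2/3
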